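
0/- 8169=0/1 = - 0.00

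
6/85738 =3/42869 = 0.00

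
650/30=65/3= 21.67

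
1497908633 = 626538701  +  871369932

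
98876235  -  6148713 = 92727522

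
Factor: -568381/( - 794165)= 5^ (-1)*11^1*29^( - 1 )*163^1*317^1* 5477^( - 1) 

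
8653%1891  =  1089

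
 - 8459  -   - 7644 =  - 815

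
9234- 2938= 6296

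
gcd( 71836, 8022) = 2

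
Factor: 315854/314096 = 539/536 = 2^( - 3)*7^2*11^1*67^ ( - 1) 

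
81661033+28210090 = 109871123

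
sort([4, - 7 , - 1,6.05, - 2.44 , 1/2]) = [ -7, -2.44, - 1,  1/2 , 4, 6.05 ]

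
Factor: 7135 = 5^1*1427^1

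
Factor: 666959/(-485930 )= -2^( - 1 )*5^(-1) * 48593^ (-1 )* 666959^1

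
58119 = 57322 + 797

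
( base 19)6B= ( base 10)125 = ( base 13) 98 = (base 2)1111101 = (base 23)5A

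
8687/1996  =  4 + 703/1996 = 4.35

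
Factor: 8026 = 2^1 *4013^1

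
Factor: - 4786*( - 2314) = 2^2*13^1 *89^1 * 2393^1 = 11074804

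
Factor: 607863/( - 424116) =  -  2^(  -  2)*3^(-3)*7^(- 1) *11^( - 1 )*17^(  -  1)*202621^1 = -202621/141372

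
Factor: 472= 2^3* 59^1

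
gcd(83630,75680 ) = 10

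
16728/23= 16728/23  =  727.30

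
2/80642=1/40321 = 0.00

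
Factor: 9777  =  3^1 * 3259^1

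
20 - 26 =  -  6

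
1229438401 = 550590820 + 678847581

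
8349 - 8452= - 103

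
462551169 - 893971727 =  - 431420558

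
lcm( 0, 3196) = 0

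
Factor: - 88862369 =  - 1237^1*71837^1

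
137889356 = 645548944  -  507659588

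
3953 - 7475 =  - 3522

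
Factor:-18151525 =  - 5^2*7^1*103723^1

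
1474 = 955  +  519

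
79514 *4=318056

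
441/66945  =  147/22315 = 0.01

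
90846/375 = 242+32/125 = 242.26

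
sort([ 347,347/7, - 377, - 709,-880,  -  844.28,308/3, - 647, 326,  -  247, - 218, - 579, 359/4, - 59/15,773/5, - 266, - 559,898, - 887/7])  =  [ - 880, - 844.28, - 709, - 647 ,-579 , - 559, - 377,- 266,  -  247, - 218, - 887/7, - 59/15,347/7, 359/4, 308/3, 773/5, 326 , 347,898] 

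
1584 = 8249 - 6665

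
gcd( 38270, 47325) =5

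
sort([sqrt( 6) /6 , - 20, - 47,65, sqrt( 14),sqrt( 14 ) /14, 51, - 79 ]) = [ - 79, - 47,-20, sqrt( 14 )/14,  sqrt( 6) /6, sqrt( 14 ),51  ,  65]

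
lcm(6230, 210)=18690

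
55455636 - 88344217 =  - 32888581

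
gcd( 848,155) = 1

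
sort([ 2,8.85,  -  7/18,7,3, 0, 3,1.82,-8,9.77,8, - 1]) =[-8, - 1 , - 7/18,  0,1.82,2,3,3, 7,8, 8.85,9.77]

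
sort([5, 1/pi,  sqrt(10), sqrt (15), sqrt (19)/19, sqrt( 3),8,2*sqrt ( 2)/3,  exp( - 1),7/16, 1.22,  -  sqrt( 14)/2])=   [ - sqrt( 14 )/2, sqrt( 19 ) /19,1/pi, exp( -1),7/16, 2*sqrt(2)/3,1.22, sqrt( 3),sqrt( 10),sqrt (15), 5, 8]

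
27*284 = 7668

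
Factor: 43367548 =2^2*7^3 * 73^1*433^1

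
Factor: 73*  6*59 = 2^1*3^1*59^1*73^1 = 25842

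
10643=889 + 9754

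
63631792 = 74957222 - 11325430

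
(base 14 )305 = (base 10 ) 593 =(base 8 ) 1121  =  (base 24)10h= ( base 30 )jn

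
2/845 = 2/845 = 0.00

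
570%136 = 26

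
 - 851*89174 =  - 75887074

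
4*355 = 1420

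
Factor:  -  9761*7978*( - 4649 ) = 2^1*43^1 * 227^1*3989^1 *4649^1=362032776442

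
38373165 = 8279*4635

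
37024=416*89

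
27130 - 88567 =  - 61437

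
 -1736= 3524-5260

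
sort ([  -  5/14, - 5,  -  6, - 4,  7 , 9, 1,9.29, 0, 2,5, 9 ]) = [  -  6, - 5, - 4, - 5/14, 0,1, 2,  5, 7,9,  9,9.29 ] 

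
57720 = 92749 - 35029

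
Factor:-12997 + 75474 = 62477 = 62477^1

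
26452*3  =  79356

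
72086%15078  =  11774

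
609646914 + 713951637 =1323598551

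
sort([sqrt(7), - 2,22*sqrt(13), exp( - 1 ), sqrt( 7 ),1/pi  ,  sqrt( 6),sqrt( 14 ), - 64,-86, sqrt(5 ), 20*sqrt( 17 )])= [  -  86 ,  -  64, - 2,1/pi , exp ( - 1),sqrt(5 ),sqrt( 6 ),sqrt ( 7 ),sqrt( 7),sqrt( 14), 22*sqrt( 13),20*sqrt(17)] 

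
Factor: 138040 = 2^3*5^1*7^1*17^1*29^1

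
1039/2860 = 1039/2860 =0.36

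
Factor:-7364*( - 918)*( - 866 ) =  - 2^4*3^3*7^1*17^1*263^1*433^1  =  - 5854291632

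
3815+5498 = 9313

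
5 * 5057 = 25285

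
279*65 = 18135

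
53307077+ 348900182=402207259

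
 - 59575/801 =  - 75+ 500/801=- 74.38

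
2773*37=102601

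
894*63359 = 56642946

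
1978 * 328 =648784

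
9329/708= 13+125/708 = 13.18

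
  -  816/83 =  - 816/83 = - 9.83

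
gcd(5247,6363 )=9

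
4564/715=6 + 274/715 = 6.38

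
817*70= 57190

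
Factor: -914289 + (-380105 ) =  -1294394 = - 2^1  *  19^1*23^1*1481^1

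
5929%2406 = 1117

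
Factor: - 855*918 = - 2^1*3^5 * 5^1*17^1*19^1= - 784890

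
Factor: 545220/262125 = 2^2 * 5^(-2 )*13^1 = 52/25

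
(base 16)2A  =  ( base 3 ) 1120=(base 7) 60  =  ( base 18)26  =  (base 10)42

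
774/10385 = 774/10385 = 0.07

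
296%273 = 23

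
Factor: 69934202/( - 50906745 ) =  - 2^1*3^( - 3) * 5^ ( - 1 )*13^1*29^ ( - 1)*31^1*13003^ ( - 1)*86767^1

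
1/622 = 1/622 = 0.00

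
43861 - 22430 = 21431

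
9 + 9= 18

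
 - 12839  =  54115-66954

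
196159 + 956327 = 1152486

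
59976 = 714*84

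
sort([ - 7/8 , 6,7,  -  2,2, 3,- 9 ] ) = [  -  9,- 2, - 7/8 , 2,3 , 6,7]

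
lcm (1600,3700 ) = 59200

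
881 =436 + 445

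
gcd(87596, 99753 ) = 1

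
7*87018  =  609126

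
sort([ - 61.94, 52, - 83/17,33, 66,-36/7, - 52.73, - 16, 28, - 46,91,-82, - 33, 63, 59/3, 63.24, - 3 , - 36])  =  [ - 82, - 61.94, - 52.73, - 46,-36, - 33, - 16, - 36/7, - 83/17 , - 3,  59/3,28,33,  52,63,63.24, 66,91] 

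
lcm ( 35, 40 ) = 280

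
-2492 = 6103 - 8595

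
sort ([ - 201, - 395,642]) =[ - 395,-201,642]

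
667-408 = 259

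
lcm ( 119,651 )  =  11067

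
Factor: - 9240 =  - 2^3 * 3^1* 5^1 * 7^1*  11^1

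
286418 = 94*3047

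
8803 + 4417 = 13220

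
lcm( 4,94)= 188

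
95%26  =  17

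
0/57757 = 0 = 0.00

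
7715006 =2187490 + 5527516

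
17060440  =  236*72290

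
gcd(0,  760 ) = 760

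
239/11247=239/11247 = 0.02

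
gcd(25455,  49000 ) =5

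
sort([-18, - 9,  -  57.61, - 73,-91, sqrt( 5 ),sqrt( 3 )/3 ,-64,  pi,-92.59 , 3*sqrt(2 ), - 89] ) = [-92.59, - 91,-89, - 73,-64,  -  57.61,-18, - 9, sqrt(3 )/3,sqrt( 5 ) , pi, 3 * sqrt (2 )]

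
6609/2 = 6609/2 = 3304.50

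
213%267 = 213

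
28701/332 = 28701/332= 86.45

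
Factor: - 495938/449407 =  - 2^1 * 7^(  -  1)*109^( - 1)*421^1 = - 842/763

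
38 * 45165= 1716270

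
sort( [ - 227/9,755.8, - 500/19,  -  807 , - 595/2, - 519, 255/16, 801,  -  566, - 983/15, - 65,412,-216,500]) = [- 807, - 566, - 519,  -  595/2,  -  216, - 983/15, - 65 ,  -  500/19 , - 227/9, 255/16,412, 500, 755.8, 801 ] 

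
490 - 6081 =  - 5591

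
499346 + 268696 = 768042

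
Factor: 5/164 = 2^( - 2)*5^1*41^( - 1) 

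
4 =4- 0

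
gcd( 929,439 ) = 1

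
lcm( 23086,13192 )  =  92344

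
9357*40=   374280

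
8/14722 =4/7361 = 0.00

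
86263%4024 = 1759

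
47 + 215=262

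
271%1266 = 271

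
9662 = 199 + 9463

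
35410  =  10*3541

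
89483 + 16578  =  106061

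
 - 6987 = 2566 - 9553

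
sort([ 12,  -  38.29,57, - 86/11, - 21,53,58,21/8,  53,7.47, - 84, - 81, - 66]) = [ - 84, - 81,-66, - 38.29, - 21, - 86/11, 21/8,7.47, 12, 53, 53, 57, 58 ] 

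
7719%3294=1131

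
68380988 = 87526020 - 19145032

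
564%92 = 12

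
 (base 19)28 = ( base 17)2C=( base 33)1d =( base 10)46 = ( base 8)56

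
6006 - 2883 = 3123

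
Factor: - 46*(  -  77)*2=2^2*7^1*11^1*23^1 = 7084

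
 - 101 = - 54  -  47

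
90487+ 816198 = 906685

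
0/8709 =0 = 0.00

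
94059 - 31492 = 62567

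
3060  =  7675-4615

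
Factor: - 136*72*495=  - 2^6*3^4*5^1*11^1*17^1 = -4847040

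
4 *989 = 3956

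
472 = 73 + 399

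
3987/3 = 1329 =1329.00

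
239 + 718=957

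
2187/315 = 243/35 = 6.94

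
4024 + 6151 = 10175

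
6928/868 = 7 + 213/217 = 7.98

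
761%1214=761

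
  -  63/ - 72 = 7/8 = 0.88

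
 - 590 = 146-736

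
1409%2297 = 1409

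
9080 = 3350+5730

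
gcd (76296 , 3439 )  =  1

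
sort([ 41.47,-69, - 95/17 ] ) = [ - 69, - 95/17,41.47]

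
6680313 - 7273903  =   - 593590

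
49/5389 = 49/5389 = 0.01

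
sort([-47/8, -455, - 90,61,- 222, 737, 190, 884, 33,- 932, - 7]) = [- 932,-455, - 222, - 90, - 7, - 47/8,33,  61, 190,737,884 ] 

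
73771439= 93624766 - 19853327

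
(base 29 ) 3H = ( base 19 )59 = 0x68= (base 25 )44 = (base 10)104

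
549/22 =24+21/22 = 24.95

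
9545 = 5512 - -4033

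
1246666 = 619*2014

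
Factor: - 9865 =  - 5^1* 1973^1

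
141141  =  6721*21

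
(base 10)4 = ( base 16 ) 4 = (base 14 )4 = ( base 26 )4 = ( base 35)4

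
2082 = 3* 694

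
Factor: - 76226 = -2^1*38113^1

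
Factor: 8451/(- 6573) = -9/7 =- 3^2 * 7^( - 1)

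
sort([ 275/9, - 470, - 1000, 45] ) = [  -  1000, - 470, 275/9,45] 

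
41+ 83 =124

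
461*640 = 295040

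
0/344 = 0=0.00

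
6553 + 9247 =15800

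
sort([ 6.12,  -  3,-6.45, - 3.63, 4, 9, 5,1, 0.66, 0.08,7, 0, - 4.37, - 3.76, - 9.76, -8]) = [ - 9.76, - 8, - 6.45, - 4.37, - 3.76,-3.63, - 3,0, 0.08,0.66, 1, 4,5,6.12, 7, 9]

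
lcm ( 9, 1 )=9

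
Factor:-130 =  - 2^1  *  5^1*13^1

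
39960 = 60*666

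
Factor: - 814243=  - 814243^1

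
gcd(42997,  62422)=1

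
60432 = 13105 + 47327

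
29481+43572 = 73053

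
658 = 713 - 55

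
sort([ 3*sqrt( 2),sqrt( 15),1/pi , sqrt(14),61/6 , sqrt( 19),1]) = [1/pi,1, sqrt(14 ),sqrt( 15),3 * sqrt (2 ),sqrt( 19) , 61/6]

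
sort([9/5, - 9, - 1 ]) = [ - 9, - 1, 9/5]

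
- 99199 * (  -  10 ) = 991990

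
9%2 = 1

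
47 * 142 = 6674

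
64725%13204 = 11909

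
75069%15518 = 12997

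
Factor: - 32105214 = - 2^1*3^3*17^1*41^1*853^1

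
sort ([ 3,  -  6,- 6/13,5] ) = [ - 6,-6/13, 3,5]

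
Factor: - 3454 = - 2^1*11^1*157^1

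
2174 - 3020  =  -846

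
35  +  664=699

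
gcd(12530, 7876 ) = 358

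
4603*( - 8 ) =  - 36824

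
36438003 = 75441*483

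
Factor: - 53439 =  - 3^1 * 47^1 * 379^1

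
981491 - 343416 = 638075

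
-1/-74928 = 1/74928 = 0.00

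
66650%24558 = 17534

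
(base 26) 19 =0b100011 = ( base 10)35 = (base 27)18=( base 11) 32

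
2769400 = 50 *55388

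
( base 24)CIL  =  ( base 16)1CC5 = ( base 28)9b1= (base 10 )7365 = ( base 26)AN7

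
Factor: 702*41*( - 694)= - 19974708 = -  2^2*3^3*13^1*41^1*347^1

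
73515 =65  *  1131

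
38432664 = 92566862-54134198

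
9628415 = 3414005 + 6214410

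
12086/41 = 12086/41 = 294.78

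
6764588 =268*25241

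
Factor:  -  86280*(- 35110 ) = 3029290800 =2^4*3^1 * 5^2*719^1* 3511^1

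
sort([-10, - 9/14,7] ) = [-10, - 9/14,  7]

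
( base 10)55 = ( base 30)1p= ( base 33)1m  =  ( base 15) 3a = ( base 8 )67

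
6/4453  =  6/4453= 0.00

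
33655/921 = 33655/921 = 36.54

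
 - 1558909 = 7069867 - 8628776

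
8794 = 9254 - 460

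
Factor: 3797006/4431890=1898503/2215945 = 5^(-1) * 61^1 * 31123^1*443189^(- 1)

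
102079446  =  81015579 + 21063867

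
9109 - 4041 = 5068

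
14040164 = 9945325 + 4094839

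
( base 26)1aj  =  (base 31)up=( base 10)955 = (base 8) 1673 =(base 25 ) 1D5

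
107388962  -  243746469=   -  136357507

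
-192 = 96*( -2) 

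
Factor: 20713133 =7^2*23^1*18379^1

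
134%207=134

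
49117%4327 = 1520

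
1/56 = 1/56  =  0.02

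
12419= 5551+6868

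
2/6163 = 2/6163 = 0.00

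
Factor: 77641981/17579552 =2^(  -  5)*317^ ( - 1)*1733^(  -  1)*77641981^1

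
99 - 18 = 81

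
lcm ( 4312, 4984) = 383768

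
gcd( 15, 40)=5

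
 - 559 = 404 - 963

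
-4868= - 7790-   -  2922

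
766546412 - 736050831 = 30495581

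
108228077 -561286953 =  - 453058876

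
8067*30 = 242010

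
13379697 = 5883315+7496382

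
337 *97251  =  32773587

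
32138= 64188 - 32050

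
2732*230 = 628360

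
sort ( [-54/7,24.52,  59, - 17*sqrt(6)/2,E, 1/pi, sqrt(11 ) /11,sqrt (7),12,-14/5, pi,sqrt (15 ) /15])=[-17*sqrt(6 )/2, - 54/7,- 14/5,sqrt ( 15) /15, sqrt( 11)/11,1/pi, sqrt(7),E,pi,12,24.52,59 ]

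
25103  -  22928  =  2175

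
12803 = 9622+3181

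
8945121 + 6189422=15134543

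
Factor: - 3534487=  -  11^1*17^1*41^1 * 461^1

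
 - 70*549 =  - 38430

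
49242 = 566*87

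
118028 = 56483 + 61545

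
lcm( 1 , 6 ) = 6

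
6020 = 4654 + 1366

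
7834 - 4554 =3280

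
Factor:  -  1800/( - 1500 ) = 2^1*3^1*5^(-1) = 6/5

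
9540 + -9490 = 50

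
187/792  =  17/72 = 0.24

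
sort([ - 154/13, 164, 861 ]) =[ - 154/13, 164,861]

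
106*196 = 20776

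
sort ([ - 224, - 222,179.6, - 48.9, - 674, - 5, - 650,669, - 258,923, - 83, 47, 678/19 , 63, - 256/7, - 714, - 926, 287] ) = [ - 926 , - 714, - 674,  -  650, - 258, - 224,-222, - 83,-48.9,  -  256/7, - 5,678/19, 47,  63, 179.6,287, 669, 923 ] 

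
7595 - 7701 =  - 106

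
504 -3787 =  - 3283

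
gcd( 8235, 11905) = 5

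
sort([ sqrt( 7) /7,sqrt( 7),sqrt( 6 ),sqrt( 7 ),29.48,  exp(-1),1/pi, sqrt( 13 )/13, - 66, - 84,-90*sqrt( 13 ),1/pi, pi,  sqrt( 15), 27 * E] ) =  [ - 90* sqrt (13 ), - 84, -66,sqrt( 13)/13,1/pi,1/pi,  exp (-1 ),sqrt( 7) /7,sqrt( 6 ), sqrt( 7),  sqrt( 7 ),pi , sqrt( 15 ), 29.48, 27*E] 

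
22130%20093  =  2037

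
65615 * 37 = 2427755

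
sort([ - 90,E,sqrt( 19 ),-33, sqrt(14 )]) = [ - 90, - 33,E, sqrt( 14 ), sqrt(19) ]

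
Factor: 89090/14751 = 2^1 * 3^(  -  2)*5^1 * 11^(-1) * 59^1*149^( - 1) *151^1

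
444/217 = 2+ 10/217 = 2.05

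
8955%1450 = 255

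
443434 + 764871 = 1208305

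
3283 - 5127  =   - 1844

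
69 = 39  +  30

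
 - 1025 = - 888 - 137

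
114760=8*14345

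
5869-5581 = 288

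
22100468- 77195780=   -  55095312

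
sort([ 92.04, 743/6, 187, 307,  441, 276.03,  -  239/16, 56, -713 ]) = [ - 713 , - 239/16,56, 92.04, 743/6, 187, 276.03,  307,  441 ] 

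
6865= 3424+3441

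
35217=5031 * 7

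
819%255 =54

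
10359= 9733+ 626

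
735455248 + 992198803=1727654051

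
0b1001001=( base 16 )49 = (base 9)81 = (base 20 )3D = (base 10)73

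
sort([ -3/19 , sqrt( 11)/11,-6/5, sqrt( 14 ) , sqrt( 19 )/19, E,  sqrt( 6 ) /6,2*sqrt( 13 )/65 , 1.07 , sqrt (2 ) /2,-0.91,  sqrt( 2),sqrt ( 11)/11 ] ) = [ - 6/5, - 0.91, - 3/19, 2 * sqrt(13 )/65 , sqrt( 19 )/19,sqrt ( 11)/11, sqrt(11 ) /11,sqrt(6 )/6,sqrt(2 )/2,1.07,  sqrt( 2 ),E  ,  sqrt( 14) ] 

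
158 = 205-47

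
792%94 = 40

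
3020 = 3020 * 1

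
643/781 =643/781=   0.82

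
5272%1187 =524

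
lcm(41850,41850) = 41850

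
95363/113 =95363/113 = 843.92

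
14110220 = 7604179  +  6506041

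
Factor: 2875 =5^3*23^1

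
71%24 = 23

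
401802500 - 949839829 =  - 548037329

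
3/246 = 1/82 = 0.01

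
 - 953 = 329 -1282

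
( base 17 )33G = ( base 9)1247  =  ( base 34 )RG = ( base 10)934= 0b1110100110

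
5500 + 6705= 12205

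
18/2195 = 18/2195 = 0.01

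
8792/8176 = 1+ 11/146 = 1.08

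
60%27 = 6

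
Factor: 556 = 2^2*139^1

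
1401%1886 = 1401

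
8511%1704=1695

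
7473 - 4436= 3037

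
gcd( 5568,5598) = 6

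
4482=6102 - 1620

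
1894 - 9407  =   - 7513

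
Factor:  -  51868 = - 2^2*12967^1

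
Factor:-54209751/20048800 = -2^( - 5 ) * 3^1 * 5^(-2)*19^(-1)*1319^(-1 )*18069917^1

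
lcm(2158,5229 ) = 135954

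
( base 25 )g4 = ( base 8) 624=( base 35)bj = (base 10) 404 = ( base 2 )110010100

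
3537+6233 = 9770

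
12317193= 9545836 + 2771357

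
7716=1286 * 6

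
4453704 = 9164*486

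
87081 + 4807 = 91888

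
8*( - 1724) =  - 13792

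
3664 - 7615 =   -  3951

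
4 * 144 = 576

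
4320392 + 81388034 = 85708426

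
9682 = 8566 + 1116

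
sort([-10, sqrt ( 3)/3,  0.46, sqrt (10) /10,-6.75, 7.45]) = [-10, - 6.75,sqrt( 10)/10, 0.46, sqrt( 3 )/3,7.45] 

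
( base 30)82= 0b11110010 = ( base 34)74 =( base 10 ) 242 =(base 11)200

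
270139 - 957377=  - 687238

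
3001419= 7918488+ - 4917069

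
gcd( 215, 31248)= 1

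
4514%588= 398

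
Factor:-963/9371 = -3^2*107^1*9371^(  -  1 )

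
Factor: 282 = 2^1*3^1*47^1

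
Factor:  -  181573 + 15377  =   - 166196 = - 2^2* 41549^1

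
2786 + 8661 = 11447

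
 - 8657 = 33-8690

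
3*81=243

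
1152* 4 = 4608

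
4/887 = 4/887 = 0.00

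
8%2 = 0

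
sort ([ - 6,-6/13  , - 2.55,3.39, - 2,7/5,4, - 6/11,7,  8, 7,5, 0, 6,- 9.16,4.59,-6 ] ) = [-9.16, - 6, - 6 ,-2.55, - 2, - 6/11, - 6/13 , 0,7/5, 3.39,  4, 4.59 , 5, 6,7,7, 8 ]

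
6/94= 3/47 = 0.06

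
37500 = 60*625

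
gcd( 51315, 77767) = 1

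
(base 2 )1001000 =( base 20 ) 3C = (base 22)36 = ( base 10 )72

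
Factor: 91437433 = 59^1*1549787^1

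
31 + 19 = 50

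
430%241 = 189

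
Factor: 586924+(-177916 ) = 409008 = 2^4*3^1*8521^1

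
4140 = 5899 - 1759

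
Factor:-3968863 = -3968863^1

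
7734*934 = 7223556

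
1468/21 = 69 + 19/21 = 69.90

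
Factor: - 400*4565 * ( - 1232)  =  2249632000 = 2^8*5^3*7^1*11^2*  83^1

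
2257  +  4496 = 6753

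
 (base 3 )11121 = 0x7c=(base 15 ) 84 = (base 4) 1330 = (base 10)124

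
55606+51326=106932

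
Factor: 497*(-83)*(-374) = 15427874 = 2^1*7^1*11^1*17^1*71^1*83^1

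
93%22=5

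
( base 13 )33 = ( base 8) 52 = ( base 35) 17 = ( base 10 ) 42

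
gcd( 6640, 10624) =1328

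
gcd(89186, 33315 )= 1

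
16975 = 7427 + 9548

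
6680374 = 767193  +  5913181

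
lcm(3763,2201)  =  116653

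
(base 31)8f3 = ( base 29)9k7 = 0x1FDC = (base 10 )8156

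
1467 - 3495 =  - 2028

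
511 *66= 33726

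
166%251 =166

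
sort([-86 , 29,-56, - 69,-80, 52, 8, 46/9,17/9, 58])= [  -  86  ,  -  80,-69, - 56, 17/9, 46/9, 8,29,52,58 ] 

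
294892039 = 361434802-66542763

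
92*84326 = 7757992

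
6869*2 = 13738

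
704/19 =37 + 1/19 = 37.05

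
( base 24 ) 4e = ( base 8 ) 156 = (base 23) 4i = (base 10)110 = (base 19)5f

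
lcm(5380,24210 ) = 48420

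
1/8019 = 1/8019= 0.00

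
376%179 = 18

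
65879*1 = 65879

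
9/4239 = 1/471 = 0.00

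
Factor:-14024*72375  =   - 1014987000= - 2^3* 3^1*5^3*193^1*1753^1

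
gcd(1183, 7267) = 169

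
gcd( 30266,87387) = 1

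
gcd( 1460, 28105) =365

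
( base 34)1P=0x3B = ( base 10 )59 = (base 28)23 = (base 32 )1R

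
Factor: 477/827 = 3^2 * 53^1*827^(  -  1 )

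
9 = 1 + 8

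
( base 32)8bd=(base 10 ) 8557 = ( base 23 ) g41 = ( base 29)a52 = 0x216D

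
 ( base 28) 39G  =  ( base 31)2mg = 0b101000111100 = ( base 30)2RA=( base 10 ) 2620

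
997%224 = 101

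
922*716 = 660152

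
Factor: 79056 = 2^4*3^4*  61^1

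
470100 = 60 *7835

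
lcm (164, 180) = 7380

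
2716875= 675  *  4025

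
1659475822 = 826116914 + 833358908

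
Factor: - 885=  - 3^1 * 5^1 * 59^1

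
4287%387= 30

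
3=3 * 1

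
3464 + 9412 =12876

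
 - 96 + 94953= 94857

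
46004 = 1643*28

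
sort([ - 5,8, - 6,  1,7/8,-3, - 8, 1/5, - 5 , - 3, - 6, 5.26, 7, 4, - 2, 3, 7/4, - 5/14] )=[-8, - 6, - 6,- 5, - 5, - 3,-3, - 2, - 5/14, 1/5,7/8,1, 7/4, 3, 4,5.26, 7, 8 ] 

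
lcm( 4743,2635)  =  23715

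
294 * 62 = 18228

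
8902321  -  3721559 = 5180762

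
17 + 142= 159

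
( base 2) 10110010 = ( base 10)178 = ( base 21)8A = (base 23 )7H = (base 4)2302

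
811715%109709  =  43752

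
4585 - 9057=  - 4472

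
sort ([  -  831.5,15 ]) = [ - 831.5 , 15]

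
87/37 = 2+13/37 = 2.35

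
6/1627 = 6/1627 = 0.00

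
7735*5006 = 38721410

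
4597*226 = 1038922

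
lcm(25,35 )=175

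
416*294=122304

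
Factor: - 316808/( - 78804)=398/99= 2^1*3^( - 2)*11^ (-1)*199^1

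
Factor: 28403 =28403^1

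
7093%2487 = 2119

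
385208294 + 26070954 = 411279248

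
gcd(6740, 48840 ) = 20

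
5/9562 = 5/9562 = 0.00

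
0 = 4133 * 0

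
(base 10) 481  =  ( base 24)K1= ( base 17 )1b5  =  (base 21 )11J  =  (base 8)741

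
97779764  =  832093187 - 734313423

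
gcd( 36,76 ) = 4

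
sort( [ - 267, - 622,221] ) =[ - 622, - 267,221]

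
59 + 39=98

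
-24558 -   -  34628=10070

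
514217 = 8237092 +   -  7722875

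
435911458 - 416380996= 19530462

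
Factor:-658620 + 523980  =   - 2^4 * 3^2*5^1 * 11^1*17^1  =  - 134640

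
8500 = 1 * 8500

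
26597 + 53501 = 80098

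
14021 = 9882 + 4139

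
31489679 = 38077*827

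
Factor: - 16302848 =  - 2^8*43^1*1481^1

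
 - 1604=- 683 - 921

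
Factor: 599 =599^1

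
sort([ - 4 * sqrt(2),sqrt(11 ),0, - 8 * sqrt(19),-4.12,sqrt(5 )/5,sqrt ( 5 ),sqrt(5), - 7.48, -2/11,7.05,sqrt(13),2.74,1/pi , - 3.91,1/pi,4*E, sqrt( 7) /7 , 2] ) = [ - 8*sqrt(19), - 7.48, - 4*sqrt( 2), - 4.12, - 3.91,-2/11, 0, 1/pi,1/pi, sqrt(7)/7,sqrt(5 )/5,2,sqrt(5 ),sqrt(5 ), 2.74, sqrt(11),sqrt( 13),7.05,  4 * E] 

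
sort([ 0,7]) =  [ 0, 7 ]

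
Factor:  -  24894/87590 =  - 3^3*5^( - 1)*19^( - 1 ) = - 27/95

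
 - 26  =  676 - 702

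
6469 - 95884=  - 89415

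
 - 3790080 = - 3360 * 1128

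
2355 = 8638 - 6283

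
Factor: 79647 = 3^1*139^1*191^1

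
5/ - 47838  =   - 5/47838 = - 0.00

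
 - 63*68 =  - 4284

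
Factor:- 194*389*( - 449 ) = 33884234 = 2^1*97^1*389^1*449^1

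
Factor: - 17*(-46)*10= 7820 = 2^2*5^1*17^1 * 23^1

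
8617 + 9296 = 17913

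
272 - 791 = -519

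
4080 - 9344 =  - 5264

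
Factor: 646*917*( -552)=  - 326994864 = - 2^4*3^1*7^1 * 17^1*19^1 * 23^1*131^1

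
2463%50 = 13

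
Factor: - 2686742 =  - 2^1*59^1*22769^1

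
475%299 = 176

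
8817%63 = 60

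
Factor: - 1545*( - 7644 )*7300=86212854000 = 2^4* 3^2*5^3*7^2 * 13^1*73^1*103^1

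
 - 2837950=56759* ( -50) 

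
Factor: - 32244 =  - 2^2*3^1 * 2687^1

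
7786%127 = 39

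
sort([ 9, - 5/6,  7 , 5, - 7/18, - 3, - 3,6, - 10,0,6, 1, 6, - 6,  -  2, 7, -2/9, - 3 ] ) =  [ - 10, - 6 , - 3,  -  3, - 3, - 2, - 5/6, - 7/18, - 2/9,0, 1, 5,6,6,  6, 7, 7, 9 ]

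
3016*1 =3016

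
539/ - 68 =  - 8 + 5/68 = - 7.93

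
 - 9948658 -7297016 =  - 17245674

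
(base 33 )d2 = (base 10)431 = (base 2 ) 110101111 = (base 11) 362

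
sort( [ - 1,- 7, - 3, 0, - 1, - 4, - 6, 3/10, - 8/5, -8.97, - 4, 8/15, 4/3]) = [ - 8.97, - 7, - 6, - 4, - 4, - 3, - 8/5, - 1, - 1, 0 , 3/10,8/15, 4/3]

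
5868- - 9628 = 15496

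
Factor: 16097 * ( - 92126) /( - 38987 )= 1482952222/38987 =2^1 * 13^(-1)*73^1*631^1*2999^( - 1)*16097^1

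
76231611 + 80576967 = 156808578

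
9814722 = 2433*4034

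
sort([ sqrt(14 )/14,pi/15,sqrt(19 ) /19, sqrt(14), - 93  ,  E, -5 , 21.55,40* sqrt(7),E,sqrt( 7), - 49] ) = [ - 93, -49, - 5, pi/15  ,  sqrt(19)/19,  sqrt( 14)/14, sqrt(  7),E,  E,sqrt(14 ),21.55,40*sqrt(7 ) ] 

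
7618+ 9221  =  16839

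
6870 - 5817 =1053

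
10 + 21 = 31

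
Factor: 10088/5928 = 97/57 = 3^ (-1 )*19^(-1 )*97^1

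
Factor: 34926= 2^1*3^1 * 5821^1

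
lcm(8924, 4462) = 8924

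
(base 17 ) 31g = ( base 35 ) pp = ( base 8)1604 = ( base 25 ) 1b0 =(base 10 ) 900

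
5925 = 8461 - 2536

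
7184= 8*898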